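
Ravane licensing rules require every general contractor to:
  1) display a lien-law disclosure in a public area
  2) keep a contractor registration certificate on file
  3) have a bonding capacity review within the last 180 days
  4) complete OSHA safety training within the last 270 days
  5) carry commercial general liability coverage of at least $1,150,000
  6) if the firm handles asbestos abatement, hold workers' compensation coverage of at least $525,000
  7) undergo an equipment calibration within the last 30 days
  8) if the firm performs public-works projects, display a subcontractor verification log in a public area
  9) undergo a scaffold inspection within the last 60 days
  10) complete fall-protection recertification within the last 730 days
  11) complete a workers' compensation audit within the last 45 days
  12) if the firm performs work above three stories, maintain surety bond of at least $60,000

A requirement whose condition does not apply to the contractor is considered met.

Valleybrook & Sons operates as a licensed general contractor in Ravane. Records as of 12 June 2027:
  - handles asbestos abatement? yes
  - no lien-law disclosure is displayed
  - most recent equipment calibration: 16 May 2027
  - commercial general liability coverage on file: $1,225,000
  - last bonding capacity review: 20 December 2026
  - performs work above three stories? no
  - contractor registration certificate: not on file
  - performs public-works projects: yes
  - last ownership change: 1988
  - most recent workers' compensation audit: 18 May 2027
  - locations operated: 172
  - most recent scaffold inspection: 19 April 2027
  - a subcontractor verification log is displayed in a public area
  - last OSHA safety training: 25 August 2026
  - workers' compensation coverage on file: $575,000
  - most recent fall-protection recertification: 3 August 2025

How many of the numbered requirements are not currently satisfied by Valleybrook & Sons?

3

1. lien-law disclosure absent → not met
2. contractor registration certificate absent → not met
3. bonding capacity review 174 days ago vs limit 180 → met
4. OSHA safety training 291 days ago vs limit 270 → not met
5. commercial general liability coverage $1,225,000 ≥ $1,150,000 → met
6. condition 'handles asbestos abatement' holds; workers' compensation coverage $575,000 ≥ $525,000 → met
7. equipment calibration 27 days ago vs limit 30 → met
8. condition 'performs public-works projects' holds; subcontractor verification log present → met
9. scaffold inspection 54 days ago vs limit 60 → met
10. fall-protection recertification 678 days ago vs limit 730 → met
11. workers' compensation audit 25 days ago vs limit 45 → met
12. condition 'performs work above three stories' does not hold → requirement n/a → met
Not met: 3 of 12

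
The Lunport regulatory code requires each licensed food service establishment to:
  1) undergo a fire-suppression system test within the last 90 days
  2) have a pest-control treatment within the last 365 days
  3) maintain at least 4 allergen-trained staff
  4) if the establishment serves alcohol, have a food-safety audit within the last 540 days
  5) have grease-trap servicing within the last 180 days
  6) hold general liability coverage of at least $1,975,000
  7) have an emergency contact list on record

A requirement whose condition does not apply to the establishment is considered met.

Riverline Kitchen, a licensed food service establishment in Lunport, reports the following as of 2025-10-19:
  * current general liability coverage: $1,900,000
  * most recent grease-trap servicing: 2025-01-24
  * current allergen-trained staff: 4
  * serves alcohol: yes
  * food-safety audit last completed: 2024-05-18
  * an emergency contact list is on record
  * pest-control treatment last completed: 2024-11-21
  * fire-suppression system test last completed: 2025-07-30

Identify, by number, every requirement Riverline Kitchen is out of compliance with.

1. fire-suppression system test 81 days ago vs limit 90 → met
2. pest-control treatment 332 days ago vs limit 365 → met
3. allergen-trained staff 4 ≥ 4 → met
4. condition 'serves alcohol' holds; food-safety audit 519 days ago vs limit 540 → met
5. grease-trap servicing 268 days ago vs limit 180 → not met
6. general liability coverage $1,900,000 < $1,975,000 → not met
7. emergency contact list present → met
Not met: 5, 6

5, 6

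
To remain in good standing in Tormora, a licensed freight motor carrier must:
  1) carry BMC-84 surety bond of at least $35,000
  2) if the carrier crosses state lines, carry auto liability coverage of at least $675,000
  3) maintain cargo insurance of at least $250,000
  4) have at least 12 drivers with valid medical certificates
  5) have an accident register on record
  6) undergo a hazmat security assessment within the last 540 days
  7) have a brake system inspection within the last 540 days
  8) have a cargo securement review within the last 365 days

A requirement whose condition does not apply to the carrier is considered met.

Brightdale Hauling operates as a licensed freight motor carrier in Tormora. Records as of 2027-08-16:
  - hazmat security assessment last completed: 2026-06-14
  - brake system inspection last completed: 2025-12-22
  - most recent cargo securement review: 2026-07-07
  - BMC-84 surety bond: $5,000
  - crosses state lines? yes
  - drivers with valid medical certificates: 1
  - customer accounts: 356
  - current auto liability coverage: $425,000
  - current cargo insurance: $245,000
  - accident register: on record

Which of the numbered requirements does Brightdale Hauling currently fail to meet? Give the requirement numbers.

1, 2, 3, 4, 7, 8

1. BMC-84 surety bond $5,000 < $35,000 → not met
2. condition 'crosses state lines' holds; auto liability coverage $425,000 < $675,000 → not met
3. cargo insurance $245,000 < $250,000 → not met
4. drivers with valid medical certificates 1 < 12 → not met
5. accident register present → met
6. hazmat security assessment 428 days ago vs limit 540 → met
7. brake system inspection 602 days ago vs limit 540 → not met
8. cargo securement review 405 days ago vs limit 365 → not met
Not met: 1, 2, 3, 4, 7, 8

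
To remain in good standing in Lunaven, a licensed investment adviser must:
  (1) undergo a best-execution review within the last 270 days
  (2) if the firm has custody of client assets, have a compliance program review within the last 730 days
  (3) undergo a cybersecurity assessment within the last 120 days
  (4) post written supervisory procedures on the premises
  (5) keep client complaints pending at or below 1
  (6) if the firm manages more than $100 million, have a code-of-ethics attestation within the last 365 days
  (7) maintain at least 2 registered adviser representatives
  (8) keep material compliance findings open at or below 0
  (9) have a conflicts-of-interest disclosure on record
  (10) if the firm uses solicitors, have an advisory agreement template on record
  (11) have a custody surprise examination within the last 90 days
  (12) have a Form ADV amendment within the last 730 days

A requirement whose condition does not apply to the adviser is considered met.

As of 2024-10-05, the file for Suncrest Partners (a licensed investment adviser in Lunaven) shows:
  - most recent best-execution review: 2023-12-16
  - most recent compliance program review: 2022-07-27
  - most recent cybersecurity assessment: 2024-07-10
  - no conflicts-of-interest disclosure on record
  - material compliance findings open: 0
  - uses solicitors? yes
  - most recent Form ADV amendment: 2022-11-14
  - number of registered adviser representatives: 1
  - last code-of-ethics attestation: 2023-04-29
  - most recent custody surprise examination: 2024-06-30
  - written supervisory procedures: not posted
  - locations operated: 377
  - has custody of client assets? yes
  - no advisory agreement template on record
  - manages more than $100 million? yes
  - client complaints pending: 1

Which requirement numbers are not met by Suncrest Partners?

1, 2, 4, 6, 7, 9, 10, 11

1. best-execution review 294 days ago vs limit 270 → not met
2. condition 'has custody of client assets' holds; compliance program review 801 days ago vs limit 730 → not met
3. cybersecurity assessment 87 days ago vs limit 120 → met
4. written supervisory procedures absent → not met
5. client complaints pending 1 ≤ 1 → met
6. condition 'manages more than $100 million' holds; code-of-ethics attestation 525 days ago vs limit 365 → not met
7. registered adviser representatives 1 < 2 → not met
8. material compliance findings open 0 ≤ 0 → met
9. conflicts-of-interest disclosure absent → not met
10. condition 'uses solicitors' holds; advisory agreement template absent → not met
11. custody surprise examination 97 days ago vs limit 90 → not met
12. Form ADV amendment 691 days ago vs limit 730 → met
Not met: 1, 2, 4, 6, 7, 9, 10, 11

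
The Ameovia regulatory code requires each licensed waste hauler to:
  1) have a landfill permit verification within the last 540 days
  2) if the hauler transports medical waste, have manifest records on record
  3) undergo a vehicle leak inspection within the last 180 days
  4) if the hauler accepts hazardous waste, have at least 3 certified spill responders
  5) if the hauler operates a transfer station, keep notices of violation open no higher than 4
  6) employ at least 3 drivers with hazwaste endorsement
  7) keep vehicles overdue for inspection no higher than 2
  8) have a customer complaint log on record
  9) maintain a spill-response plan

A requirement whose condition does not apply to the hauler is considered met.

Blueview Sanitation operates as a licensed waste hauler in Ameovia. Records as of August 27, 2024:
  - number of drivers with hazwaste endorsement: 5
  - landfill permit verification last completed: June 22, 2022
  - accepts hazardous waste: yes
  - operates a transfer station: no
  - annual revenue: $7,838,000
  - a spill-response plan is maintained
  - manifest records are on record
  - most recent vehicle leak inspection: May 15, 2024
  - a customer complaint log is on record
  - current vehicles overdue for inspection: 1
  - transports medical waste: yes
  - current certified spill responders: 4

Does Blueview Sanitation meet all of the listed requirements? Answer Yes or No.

No

1. landfill permit verification 797 days ago vs limit 540 → not met
2. condition 'transports medical waste' holds; manifest records present → met
3. vehicle leak inspection 104 days ago vs limit 180 → met
4. condition 'accepts hazardous waste' holds; certified spill responders 4 ≥ 3 → met
5. condition 'operates a transfer station' does not hold → requirement n/a → met
6. drivers with hazwaste endorsement 5 ≥ 3 → met
7. vehicles overdue for inspection 1 ≤ 2 → met
8. customer complaint log present → met
9. spill-response plan present → met
Not met: 1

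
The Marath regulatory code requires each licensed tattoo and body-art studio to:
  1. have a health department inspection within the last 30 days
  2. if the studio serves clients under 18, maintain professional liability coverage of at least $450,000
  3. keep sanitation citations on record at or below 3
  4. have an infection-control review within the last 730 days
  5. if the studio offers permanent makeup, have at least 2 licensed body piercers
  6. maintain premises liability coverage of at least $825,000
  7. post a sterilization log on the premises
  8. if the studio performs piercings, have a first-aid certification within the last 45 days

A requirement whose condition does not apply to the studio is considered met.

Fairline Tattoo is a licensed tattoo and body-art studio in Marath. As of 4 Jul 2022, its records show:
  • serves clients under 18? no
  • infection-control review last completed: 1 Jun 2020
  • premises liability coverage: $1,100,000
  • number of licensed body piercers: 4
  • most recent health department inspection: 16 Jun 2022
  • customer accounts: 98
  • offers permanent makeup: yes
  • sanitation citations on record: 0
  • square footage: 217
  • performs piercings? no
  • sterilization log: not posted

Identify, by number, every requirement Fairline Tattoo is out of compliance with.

4, 7

1. health department inspection 18 days ago vs limit 30 → met
2. condition 'serves clients under 18' does not hold → requirement n/a → met
3. sanitation citations on record 0 ≤ 3 → met
4. infection-control review 763 days ago vs limit 730 → not met
5. condition 'offers permanent makeup' holds; licensed body piercers 4 ≥ 2 → met
6. premises liability coverage $1,100,000 ≥ $825,000 → met
7. sterilization log absent → not met
8. condition 'performs piercings' does not hold → requirement n/a → met
Not met: 4, 7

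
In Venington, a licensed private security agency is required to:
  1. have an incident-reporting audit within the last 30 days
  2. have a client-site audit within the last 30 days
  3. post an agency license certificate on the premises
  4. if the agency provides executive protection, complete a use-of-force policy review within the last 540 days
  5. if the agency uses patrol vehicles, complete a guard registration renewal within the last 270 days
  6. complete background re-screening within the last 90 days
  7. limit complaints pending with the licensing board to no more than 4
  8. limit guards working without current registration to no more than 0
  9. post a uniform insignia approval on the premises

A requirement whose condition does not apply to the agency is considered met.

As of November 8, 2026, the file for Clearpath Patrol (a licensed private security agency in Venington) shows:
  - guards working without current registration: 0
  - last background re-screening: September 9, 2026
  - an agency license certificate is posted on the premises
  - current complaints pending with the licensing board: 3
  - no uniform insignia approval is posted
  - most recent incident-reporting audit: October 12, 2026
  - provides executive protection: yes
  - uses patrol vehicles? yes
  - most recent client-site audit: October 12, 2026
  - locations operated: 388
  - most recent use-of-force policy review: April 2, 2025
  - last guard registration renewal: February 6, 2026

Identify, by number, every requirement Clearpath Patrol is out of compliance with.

1. incident-reporting audit 27 days ago vs limit 30 → met
2. client-site audit 27 days ago vs limit 30 → met
3. agency license certificate present → met
4. condition 'provides executive protection' holds; use-of-force policy review 585 days ago vs limit 540 → not met
5. condition 'uses patrol vehicles' holds; guard registration renewal 275 days ago vs limit 270 → not met
6. background re-screening 60 days ago vs limit 90 → met
7. complaints pending with the licensing board 3 ≤ 4 → met
8. guards working without current registration 0 ≤ 0 → met
9. uniform insignia approval absent → not met
Not met: 4, 5, 9

4, 5, 9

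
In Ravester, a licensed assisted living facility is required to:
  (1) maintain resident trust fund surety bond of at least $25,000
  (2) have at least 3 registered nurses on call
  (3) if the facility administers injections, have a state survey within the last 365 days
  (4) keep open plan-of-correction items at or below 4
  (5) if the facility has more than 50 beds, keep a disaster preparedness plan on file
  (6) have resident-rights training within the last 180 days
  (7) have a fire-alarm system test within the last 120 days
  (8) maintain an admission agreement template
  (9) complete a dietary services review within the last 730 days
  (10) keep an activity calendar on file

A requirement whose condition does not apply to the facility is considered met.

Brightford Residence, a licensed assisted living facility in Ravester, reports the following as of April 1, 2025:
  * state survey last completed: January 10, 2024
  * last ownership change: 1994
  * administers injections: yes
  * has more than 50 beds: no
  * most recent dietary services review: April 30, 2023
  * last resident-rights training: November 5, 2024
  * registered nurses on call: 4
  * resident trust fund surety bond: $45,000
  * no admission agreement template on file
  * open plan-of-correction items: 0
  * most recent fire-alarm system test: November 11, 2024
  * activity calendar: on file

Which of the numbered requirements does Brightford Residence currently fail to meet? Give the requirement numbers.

3, 7, 8

1. resident trust fund surety bond $45,000 ≥ $25,000 → met
2. registered nurses on call 4 ≥ 3 → met
3. condition 'administers injections' holds; state survey 447 days ago vs limit 365 → not met
4. open plan-of-correction items 0 ≤ 4 → met
5. condition 'has more than 50 beds' does not hold → requirement n/a → met
6. resident-rights training 147 days ago vs limit 180 → met
7. fire-alarm system test 141 days ago vs limit 120 → not met
8. admission agreement template absent → not met
9. dietary services review 702 days ago vs limit 730 → met
10. activity calendar present → met
Not met: 3, 7, 8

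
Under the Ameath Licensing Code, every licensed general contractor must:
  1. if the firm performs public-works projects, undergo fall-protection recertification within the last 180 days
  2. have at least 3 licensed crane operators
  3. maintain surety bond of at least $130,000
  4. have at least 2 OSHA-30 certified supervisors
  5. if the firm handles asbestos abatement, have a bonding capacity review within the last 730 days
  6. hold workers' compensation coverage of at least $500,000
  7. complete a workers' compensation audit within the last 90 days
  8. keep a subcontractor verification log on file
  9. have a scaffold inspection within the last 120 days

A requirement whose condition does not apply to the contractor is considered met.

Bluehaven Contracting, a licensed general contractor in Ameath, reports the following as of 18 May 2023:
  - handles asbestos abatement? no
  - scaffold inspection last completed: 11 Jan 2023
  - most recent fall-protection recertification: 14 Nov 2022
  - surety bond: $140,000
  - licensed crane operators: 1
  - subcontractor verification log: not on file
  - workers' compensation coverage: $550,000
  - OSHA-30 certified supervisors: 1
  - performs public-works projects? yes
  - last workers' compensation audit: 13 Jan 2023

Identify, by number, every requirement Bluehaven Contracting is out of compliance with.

1. condition 'performs public-works projects' holds; fall-protection recertification 185 days ago vs limit 180 → not met
2. licensed crane operators 1 < 3 → not met
3. surety bond $140,000 ≥ $130,000 → met
4. OSHA-30 certified supervisors 1 < 2 → not met
5. condition 'handles asbestos abatement' does not hold → requirement n/a → met
6. workers' compensation coverage $550,000 ≥ $500,000 → met
7. workers' compensation audit 125 days ago vs limit 90 → not met
8. subcontractor verification log absent → not met
9. scaffold inspection 127 days ago vs limit 120 → not met
Not met: 1, 2, 4, 7, 8, 9

1, 2, 4, 7, 8, 9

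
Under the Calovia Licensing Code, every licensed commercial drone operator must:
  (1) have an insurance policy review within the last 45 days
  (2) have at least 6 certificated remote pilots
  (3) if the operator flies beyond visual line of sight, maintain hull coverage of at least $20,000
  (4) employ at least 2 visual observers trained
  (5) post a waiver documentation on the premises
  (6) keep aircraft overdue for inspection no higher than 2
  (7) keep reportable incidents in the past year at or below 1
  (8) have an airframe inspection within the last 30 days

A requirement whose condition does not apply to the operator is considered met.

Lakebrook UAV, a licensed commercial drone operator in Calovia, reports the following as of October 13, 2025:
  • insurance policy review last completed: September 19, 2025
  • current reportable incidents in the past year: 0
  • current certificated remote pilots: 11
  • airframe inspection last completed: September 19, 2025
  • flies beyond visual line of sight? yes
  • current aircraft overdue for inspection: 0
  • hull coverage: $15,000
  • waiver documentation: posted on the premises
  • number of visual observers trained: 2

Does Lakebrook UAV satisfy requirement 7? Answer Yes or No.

Yes

7. reportable incidents in the past year 0 ≤ 1 → met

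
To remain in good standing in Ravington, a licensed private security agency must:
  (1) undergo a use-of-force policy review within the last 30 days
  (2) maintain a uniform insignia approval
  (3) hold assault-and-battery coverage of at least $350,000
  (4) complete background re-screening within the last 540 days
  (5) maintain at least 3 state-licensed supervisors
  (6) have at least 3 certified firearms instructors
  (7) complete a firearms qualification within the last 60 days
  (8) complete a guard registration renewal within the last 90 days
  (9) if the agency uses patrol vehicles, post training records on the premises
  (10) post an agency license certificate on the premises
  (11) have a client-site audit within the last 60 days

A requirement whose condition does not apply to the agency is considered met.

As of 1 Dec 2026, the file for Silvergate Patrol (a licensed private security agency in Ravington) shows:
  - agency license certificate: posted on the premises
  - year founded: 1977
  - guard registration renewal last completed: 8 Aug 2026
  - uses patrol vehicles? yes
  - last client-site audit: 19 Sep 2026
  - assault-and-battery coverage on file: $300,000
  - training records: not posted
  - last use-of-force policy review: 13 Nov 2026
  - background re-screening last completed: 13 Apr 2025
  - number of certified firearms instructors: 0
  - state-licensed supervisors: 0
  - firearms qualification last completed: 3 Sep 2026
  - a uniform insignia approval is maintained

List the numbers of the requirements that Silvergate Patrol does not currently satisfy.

1. use-of-force policy review 18 days ago vs limit 30 → met
2. uniform insignia approval present → met
3. assault-and-battery coverage $300,000 < $350,000 → not met
4. background re-screening 597 days ago vs limit 540 → not met
5. state-licensed supervisors 0 < 3 → not met
6. certified firearms instructors 0 < 3 → not met
7. firearms qualification 89 days ago vs limit 60 → not met
8. guard registration renewal 115 days ago vs limit 90 → not met
9. condition 'uses patrol vehicles' holds; training records absent → not met
10. agency license certificate present → met
11. client-site audit 73 days ago vs limit 60 → not met
Not met: 3, 4, 5, 6, 7, 8, 9, 11

3, 4, 5, 6, 7, 8, 9, 11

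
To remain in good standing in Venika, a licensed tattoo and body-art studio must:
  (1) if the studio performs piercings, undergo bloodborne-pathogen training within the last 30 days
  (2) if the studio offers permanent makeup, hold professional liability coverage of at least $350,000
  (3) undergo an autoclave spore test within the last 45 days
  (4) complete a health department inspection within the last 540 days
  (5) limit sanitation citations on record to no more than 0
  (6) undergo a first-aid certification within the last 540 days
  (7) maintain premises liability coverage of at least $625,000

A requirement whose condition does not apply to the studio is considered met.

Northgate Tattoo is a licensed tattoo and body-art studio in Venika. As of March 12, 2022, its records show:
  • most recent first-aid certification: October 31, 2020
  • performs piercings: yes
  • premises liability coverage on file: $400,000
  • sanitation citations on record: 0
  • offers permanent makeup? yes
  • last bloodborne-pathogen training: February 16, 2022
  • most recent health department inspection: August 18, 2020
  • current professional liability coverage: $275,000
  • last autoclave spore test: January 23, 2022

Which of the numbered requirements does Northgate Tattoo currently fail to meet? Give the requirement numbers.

2, 3, 4, 7

1. condition 'performs piercings' holds; bloodborne-pathogen training 24 days ago vs limit 30 → met
2. condition 'offers permanent makeup' holds; professional liability coverage $275,000 < $350,000 → not met
3. autoclave spore test 48 days ago vs limit 45 → not met
4. health department inspection 571 days ago vs limit 540 → not met
5. sanitation citations on record 0 ≤ 0 → met
6. first-aid certification 497 days ago vs limit 540 → met
7. premises liability coverage $400,000 < $625,000 → not met
Not met: 2, 3, 4, 7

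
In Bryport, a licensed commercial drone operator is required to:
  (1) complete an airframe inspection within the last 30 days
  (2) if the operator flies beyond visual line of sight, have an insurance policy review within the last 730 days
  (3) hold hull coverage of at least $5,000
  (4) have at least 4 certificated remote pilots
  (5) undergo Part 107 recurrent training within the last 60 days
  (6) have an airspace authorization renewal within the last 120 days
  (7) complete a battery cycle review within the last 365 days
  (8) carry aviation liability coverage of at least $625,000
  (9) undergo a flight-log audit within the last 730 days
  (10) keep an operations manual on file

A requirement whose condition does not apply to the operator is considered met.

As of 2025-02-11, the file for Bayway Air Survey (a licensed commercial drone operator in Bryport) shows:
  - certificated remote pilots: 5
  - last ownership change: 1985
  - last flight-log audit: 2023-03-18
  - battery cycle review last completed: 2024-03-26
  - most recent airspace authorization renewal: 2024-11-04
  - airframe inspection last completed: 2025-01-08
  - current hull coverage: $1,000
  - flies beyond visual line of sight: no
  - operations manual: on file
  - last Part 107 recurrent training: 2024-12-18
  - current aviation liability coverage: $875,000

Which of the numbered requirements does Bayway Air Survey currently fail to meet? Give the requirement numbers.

1, 3

1. airframe inspection 34 days ago vs limit 30 → not met
2. condition 'flies beyond visual line of sight' does not hold → requirement n/a → met
3. hull coverage $1,000 < $5,000 → not met
4. certificated remote pilots 5 ≥ 4 → met
5. Part 107 recurrent training 55 days ago vs limit 60 → met
6. airspace authorization renewal 99 days ago vs limit 120 → met
7. battery cycle review 322 days ago vs limit 365 → met
8. aviation liability coverage $875,000 ≥ $625,000 → met
9. flight-log audit 696 days ago vs limit 730 → met
10. operations manual present → met
Not met: 1, 3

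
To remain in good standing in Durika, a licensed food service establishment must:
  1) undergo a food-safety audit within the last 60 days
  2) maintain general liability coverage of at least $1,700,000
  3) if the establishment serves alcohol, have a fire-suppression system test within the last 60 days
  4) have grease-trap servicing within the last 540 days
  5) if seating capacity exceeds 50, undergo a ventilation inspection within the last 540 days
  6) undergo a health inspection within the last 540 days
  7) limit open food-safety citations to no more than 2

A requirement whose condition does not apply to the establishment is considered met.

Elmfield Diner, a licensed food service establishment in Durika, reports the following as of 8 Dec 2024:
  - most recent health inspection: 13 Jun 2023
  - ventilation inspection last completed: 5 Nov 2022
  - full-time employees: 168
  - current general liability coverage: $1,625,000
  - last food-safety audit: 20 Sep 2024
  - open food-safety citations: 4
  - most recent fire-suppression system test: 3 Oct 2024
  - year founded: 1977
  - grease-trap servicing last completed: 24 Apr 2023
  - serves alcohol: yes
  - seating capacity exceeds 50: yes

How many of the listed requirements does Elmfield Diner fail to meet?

7

1. food-safety audit 79 days ago vs limit 60 → not met
2. general liability coverage $1,625,000 < $1,700,000 → not met
3. condition 'serves alcohol' holds; fire-suppression system test 66 days ago vs limit 60 → not met
4. grease-trap servicing 594 days ago vs limit 540 → not met
5. condition 'seating capacity exceeds 50' holds; ventilation inspection 764 days ago vs limit 540 → not met
6. health inspection 544 days ago vs limit 540 → not met
7. open food-safety citations 4 > 2 → not met
Not met: 7 of 7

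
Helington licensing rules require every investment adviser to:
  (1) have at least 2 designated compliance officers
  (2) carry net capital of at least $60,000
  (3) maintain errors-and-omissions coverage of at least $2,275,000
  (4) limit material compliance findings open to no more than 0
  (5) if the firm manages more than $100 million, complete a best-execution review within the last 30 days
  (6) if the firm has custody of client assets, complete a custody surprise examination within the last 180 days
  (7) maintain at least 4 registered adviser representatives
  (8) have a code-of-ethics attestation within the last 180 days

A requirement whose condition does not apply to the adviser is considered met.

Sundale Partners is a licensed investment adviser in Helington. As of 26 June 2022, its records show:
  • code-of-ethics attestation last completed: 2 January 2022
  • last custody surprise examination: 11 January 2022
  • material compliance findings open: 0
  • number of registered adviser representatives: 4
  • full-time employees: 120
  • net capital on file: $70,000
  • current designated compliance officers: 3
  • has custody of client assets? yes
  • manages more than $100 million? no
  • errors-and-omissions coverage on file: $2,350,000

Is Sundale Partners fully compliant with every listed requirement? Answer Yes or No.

1. designated compliance officers 3 ≥ 2 → met
2. net capital $70,000 ≥ $60,000 → met
3. errors-and-omissions coverage $2,350,000 ≥ $2,275,000 → met
4. material compliance findings open 0 ≤ 0 → met
5. condition 'manages more than $100 million' does not hold → requirement n/a → met
6. condition 'has custody of client assets' holds; custody surprise examination 166 days ago vs limit 180 → met
7. registered adviser representatives 4 ≥ 4 → met
8. code-of-ethics attestation 175 days ago vs limit 180 → met
All met.

Yes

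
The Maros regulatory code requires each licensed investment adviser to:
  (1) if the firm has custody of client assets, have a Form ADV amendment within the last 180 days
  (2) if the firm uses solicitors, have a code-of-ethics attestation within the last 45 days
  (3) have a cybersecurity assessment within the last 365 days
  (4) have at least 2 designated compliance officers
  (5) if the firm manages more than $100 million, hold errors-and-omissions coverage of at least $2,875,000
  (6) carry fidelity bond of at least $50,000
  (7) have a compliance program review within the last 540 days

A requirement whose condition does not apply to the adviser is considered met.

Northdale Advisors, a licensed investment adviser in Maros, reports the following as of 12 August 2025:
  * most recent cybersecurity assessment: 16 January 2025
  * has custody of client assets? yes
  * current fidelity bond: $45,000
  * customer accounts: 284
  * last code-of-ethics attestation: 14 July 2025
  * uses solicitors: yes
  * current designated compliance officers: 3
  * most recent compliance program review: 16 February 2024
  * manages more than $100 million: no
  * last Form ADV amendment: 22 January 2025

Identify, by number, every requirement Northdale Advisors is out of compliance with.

1, 6, 7

1. condition 'has custody of client assets' holds; Form ADV amendment 202 days ago vs limit 180 → not met
2. condition 'uses solicitors' holds; code-of-ethics attestation 29 days ago vs limit 45 → met
3. cybersecurity assessment 208 days ago vs limit 365 → met
4. designated compliance officers 3 ≥ 2 → met
5. condition 'manages more than $100 million' does not hold → requirement n/a → met
6. fidelity bond $45,000 < $50,000 → not met
7. compliance program review 543 days ago vs limit 540 → not met
Not met: 1, 6, 7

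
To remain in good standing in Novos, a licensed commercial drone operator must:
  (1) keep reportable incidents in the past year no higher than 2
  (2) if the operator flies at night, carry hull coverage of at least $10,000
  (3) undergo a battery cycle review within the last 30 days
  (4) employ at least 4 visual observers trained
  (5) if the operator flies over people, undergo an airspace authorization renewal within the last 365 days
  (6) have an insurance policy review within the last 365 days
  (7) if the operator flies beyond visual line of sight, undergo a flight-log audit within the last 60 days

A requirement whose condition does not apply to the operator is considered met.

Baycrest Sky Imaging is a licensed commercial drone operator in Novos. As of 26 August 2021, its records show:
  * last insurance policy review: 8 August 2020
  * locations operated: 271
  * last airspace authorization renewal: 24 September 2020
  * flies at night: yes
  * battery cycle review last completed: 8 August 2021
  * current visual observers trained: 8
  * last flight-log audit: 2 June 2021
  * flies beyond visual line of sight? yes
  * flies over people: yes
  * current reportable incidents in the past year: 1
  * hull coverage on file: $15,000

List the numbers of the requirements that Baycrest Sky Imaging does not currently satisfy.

6, 7

1. reportable incidents in the past year 1 ≤ 2 → met
2. condition 'flies at night' holds; hull coverage $15,000 ≥ $10,000 → met
3. battery cycle review 18 days ago vs limit 30 → met
4. visual observers trained 8 ≥ 4 → met
5. condition 'flies over people' holds; airspace authorization renewal 336 days ago vs limit 365 → met
6. insurance policy review 383 days ago vs limit 365 → not met
7. condition 'flies beyond visual line of sight' holds; flight-log audit 85 days ago vs limit 60 → not met
Not met: 6, 7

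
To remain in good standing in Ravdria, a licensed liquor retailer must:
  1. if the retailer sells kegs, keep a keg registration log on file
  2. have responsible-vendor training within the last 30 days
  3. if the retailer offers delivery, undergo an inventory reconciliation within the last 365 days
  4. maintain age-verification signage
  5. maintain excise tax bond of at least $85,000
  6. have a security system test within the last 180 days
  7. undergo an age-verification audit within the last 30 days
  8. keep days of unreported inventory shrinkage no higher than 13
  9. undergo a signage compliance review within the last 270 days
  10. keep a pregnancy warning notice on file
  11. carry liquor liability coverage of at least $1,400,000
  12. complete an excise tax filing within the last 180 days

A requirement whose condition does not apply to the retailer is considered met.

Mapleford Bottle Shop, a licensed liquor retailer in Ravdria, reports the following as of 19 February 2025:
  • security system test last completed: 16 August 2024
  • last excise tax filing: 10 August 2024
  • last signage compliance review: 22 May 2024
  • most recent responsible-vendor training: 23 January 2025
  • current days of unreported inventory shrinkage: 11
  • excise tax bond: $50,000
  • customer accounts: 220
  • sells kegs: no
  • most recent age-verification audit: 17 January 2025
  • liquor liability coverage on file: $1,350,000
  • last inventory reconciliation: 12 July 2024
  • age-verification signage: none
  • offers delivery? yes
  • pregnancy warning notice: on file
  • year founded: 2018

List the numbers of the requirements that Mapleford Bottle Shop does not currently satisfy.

4, 5, 6, 7, 9, 11, 12

1. condition 'sells kegs' does not hold → requirement n/a → met
2. responsible-vendor training 27 days ago vs limit 30 → met
3. condition 'offers delivery' holds; inventory reconciliation 222 days ago vs limit 365 → met
4. age-verification signage absent → not met
5. excise tax bond $50,000 < $85,000 → not met
6. security system test 187 days ago vs limit 180 → not met
7. age-verification audit 33 days ago vs limit 30 → not met
8. days of unreported inventory shrinkage 11 ≤ 13 → met
9. signage compliance review 273 days ago vs limit 270 → not met
10. pregnancy warning notice present → met
11. liquor liability coverage $1,350,000 < $1,400,000 → not met
12. excise tax filing 193 days ago vs limit 180 → not met
Not met: 4, 5, 6, 7, 9, 11, 12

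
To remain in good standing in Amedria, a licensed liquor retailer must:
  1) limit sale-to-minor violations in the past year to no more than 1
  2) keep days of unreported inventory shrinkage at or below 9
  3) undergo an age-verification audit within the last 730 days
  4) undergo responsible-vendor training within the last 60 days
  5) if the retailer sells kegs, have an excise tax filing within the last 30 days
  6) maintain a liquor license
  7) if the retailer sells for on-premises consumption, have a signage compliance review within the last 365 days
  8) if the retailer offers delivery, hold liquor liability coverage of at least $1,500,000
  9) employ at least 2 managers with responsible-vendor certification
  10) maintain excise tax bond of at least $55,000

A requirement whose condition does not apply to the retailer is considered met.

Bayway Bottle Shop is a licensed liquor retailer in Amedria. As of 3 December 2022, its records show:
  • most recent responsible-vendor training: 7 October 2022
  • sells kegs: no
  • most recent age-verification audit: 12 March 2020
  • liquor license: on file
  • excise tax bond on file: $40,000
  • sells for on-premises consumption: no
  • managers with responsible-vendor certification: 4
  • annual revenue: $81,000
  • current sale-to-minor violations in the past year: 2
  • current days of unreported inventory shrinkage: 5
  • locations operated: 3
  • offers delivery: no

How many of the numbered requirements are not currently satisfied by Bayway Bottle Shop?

3

1. sale-to-minor violations in the past year 2 > 1 → not met
2. days of unreported inventory shrinkage 5 ≤ 9 → met
3. age-verification audit 996 days ago vs limit 730 → not met
4. responsible-vendor training 57 days ago vs limit 60 → met
5. condition 'sells kegs' does not hold → requirement n/a → met
6. liquor license present → met
7. condition 'sells for on-premises consumption' does not hold → requirement n/a → met
8. condition 'offers delivery' does not hold → requirement n/a → met
9. managers with responsible-vendor certification 4 ≥ 2 → met
10. excise tax bond $40,000 < $55,000 → not met
Not met: 3 of 10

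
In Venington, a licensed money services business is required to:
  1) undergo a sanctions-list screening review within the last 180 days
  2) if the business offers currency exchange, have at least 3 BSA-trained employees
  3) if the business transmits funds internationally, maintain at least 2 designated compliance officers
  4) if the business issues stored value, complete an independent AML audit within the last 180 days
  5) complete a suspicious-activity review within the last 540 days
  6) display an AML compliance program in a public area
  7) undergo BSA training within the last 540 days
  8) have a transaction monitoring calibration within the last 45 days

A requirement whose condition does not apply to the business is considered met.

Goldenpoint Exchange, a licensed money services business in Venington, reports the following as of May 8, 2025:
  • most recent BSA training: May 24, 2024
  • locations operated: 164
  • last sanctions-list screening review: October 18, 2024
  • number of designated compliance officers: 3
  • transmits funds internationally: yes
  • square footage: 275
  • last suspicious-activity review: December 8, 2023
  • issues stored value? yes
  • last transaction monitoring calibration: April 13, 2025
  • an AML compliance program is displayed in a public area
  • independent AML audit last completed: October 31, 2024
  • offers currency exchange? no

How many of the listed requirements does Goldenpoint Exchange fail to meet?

1. sanctions-list screening review 202 days ago vs limit 180 → not met
2. condition 'offers currency exchange' does not hold → requirement n/a → met
3. condition 'transmits funds internationally' holds; designated compliance officers 3 ≥ 2 → met
4. condition 'issues stored value' holds; independent AML audit 189 days ago vs limit 180 → not met
5. suspicious-activity review 517 days ago vs limit 540 → met
6. AML compliance program present → met
7. BSA training 349 days ago vs limit 540 → met
8. transaction monitoring calibration 25 days ago vs limit 45 → met
Not met: 2 of 8

2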